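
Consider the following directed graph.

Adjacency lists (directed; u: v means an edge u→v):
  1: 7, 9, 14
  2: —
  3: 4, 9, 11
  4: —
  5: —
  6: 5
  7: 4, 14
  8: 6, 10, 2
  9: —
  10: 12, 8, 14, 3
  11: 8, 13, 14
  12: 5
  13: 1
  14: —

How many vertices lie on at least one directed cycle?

4

A vertex is on a directed cycle iff it belongs to a strongly connected component of size ≥ 2 (or has a self-loop).
The vertices on cycles are {3, 8, 10, 11} — 4 in total.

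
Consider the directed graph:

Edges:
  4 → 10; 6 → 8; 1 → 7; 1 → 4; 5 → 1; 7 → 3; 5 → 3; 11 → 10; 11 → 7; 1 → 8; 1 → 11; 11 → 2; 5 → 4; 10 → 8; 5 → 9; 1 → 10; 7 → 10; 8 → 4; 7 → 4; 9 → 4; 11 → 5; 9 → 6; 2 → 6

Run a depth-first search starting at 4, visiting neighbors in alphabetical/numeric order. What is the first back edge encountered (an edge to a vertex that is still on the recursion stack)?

8->4

DFS from 4 (visiting neighbors in alphabetical/numeric order); mark gray on enter, black on exit:
4 gray
  10 gray
    8 gray
      8→4: 4 is gray → back edge
First back edge: 8 → 4.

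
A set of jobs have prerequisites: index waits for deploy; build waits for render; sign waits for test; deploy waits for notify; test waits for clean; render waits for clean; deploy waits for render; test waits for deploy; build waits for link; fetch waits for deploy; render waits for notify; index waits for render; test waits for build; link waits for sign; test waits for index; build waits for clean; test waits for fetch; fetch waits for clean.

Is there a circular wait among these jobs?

DFS with white/gray/black marking, starting from render:
render gray
  notify gray
  notify black
  clean gray
  clean black
render black
link gray
  sign gray
    test gray
      build gray
        build→clean: clean black — skip
        build→link: link is gray → back edge
Back edge found, so a cycle exists: link → sign → test → build → link.

Yes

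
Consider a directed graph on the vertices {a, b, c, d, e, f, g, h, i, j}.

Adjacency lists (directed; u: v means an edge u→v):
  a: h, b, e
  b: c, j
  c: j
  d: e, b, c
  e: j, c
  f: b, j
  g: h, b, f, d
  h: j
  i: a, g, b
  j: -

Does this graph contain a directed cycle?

DFS with white/gray/black marking, starting from g:
g gray
  h gray
    j gray
    j black
  h black
  b gray
    c gray
      c→j: j black — skip
    c black
    b→j: j black — skip
  b black
  f gray
    f→b: b black — skip
    f→j: j black — skip
  f black
  d gray
    e gray
      e→j: j black — skip
      e→c: c black — skip
    e black
    d→b: b black — skip
    d→c: c black — skip
  d black
g black
a gray
  a→h: h black — skip
  a→b: b black — skip
  a→e: e black — skip
a black
i gray
  i→a: a black — skip
  i→g: g black — skip
  i→b: b black — skip
i black
Every edge goes to a white or black vertex — no back edge, so the graph is acyclic.

No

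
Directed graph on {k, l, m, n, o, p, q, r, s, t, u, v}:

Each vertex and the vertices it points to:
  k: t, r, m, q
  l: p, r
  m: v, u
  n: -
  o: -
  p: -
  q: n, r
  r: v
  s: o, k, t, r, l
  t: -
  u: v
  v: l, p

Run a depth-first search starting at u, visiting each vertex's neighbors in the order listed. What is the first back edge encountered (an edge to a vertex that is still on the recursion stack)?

DFS from u (visiting each vertex's neighbors in the order listed); mark gray on enter, black on exit:
u gray
  v gray
    l gray
      p gray
      p black
      r gray
        r→v: v is gray → back edge
First back edge: r → v.

r->v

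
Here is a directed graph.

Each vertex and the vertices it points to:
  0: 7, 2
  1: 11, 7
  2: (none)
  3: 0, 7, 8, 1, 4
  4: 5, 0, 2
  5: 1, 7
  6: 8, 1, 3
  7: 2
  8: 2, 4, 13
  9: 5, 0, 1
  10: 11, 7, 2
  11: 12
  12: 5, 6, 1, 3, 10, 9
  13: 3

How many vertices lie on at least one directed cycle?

A vertex is on a directed cycle iff it belongs to a strongly connected component of size ≥ 2 (or has a self-loop).
The vertices on cycles are {1, 3, 4, 5, 6, 8, 9, 10, 11, 12, 13} — 11 in total.

11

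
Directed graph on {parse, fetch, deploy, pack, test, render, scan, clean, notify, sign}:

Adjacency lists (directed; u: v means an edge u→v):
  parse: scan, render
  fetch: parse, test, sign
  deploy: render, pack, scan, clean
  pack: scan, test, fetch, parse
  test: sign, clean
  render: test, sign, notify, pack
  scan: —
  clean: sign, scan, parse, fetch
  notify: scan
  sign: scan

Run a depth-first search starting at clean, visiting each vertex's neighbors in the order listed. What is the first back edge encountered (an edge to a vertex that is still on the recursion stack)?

test->clean

DFS from clean (visiting each vertex's neighbors in the order listed); mark gray on enter, black on exit:
clean gray
  sign gray
    scan gray
    scan black
  sign black
  clean→scan: scan black — skip
  parse gray
    parse→scan: scan black — skip
    render gray
      test gray
        test→sign: sign black — skip
        test→clean: clean is gray → back edge
First back edge: test → clean.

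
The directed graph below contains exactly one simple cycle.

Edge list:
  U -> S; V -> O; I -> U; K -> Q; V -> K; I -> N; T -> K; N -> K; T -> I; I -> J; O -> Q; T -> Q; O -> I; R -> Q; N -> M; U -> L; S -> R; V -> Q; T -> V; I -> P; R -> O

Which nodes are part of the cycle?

I, O, R, S, U

DFS with gray/black marking from I:
I gray
  U gray
    L gray
    L black
    S gray
      R gray
        Q gray
        Q black
        O gray
          O→I: I is gray → back edge
Back edge closes the cycle I → U → S → R → O → I; its vertices are {I, O, R, S, U}.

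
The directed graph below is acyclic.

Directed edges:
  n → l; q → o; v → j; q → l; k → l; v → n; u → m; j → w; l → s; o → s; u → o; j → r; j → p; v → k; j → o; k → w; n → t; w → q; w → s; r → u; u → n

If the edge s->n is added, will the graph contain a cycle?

Yes

Adding s→n creates a cycle iff n can already reach s.
Path from n: n → l → s.
So n → … → s → n is a cycle.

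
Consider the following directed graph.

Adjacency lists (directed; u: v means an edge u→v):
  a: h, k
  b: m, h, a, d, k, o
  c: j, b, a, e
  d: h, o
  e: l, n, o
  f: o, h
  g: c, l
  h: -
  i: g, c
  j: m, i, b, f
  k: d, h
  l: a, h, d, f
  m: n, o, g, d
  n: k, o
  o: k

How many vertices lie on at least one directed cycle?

A vertex is on a directed cycle iff it belongs to a strongly connected component of size ≥ 2 (or has a self-loop).
The vertices on cycles are {b, c, d, g, i, j, k, m, o} — 9 in total.

9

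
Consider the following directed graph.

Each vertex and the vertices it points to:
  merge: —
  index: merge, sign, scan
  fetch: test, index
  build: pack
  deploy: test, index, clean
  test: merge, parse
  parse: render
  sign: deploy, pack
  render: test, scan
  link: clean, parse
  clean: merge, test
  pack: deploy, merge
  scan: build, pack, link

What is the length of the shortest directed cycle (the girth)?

For each vertex v, BFS finds the shortest path from v back to v.
The shortest such closed walk is index → sign → deploy → index, length 3.

3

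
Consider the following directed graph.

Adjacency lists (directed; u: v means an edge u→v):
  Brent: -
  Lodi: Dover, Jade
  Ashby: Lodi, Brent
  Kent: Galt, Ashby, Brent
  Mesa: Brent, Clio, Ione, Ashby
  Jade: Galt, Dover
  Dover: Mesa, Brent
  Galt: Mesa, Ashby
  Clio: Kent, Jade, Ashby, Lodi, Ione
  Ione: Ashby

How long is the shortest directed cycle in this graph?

For each vertex v, BFS finds the shortest path from v back to v.
The shortest such closed walk is Clio → Jade → Dover → Mesa → Clio, length 4.

4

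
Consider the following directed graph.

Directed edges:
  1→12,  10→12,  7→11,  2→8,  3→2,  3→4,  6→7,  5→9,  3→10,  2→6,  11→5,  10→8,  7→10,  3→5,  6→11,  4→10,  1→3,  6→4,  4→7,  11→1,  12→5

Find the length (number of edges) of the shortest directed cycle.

5

For each vertex v, BFS finds the shortest path from v back to v.
The shortest such closed walk is 3 → 2 → 6 → 11 → 1 → 3, length 5.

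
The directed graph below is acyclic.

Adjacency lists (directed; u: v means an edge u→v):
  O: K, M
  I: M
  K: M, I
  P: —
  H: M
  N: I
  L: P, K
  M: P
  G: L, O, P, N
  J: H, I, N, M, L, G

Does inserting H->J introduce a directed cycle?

Adding H→J creates a cycle iff J can already reach H.
Path from J: J → H.
So J → … → H → J is a cycle.

Yes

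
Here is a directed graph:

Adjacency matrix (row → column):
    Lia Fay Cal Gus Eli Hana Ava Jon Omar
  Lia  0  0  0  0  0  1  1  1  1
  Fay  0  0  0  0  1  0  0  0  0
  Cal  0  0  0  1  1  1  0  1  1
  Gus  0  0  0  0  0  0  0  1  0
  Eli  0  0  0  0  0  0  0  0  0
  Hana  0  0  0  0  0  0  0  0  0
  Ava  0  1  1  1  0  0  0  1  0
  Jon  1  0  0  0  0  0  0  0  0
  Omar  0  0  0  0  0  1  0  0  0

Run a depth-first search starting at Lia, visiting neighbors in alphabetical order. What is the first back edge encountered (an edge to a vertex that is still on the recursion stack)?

DFS from Lia (visiting neighbors in alphabetical order); mark gray on enter, black on exit:
Lia gray
  Ava gray
    Cal gray
      Eli gray
      Eli black
      Gus gray
        Jon gray
          Jon→Lia: Lia is gray → back edge
First back edge: Jon → Lia.

Jon->Lia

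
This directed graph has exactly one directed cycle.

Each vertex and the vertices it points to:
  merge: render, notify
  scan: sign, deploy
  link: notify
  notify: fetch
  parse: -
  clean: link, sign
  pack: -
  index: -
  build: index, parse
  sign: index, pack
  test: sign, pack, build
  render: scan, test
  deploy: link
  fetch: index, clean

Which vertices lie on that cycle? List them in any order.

link, clean, fetch, notify

DFS with gray/black marking from notify:
notify gray
  fetch gray
    index gray
    index black
    clean gray
      link gray
        link→notify: notify is gray → back edge
Back edge closes the cycle notify → fetch → clean → link → notify; its vertices are {link, clean, fetch, notify}.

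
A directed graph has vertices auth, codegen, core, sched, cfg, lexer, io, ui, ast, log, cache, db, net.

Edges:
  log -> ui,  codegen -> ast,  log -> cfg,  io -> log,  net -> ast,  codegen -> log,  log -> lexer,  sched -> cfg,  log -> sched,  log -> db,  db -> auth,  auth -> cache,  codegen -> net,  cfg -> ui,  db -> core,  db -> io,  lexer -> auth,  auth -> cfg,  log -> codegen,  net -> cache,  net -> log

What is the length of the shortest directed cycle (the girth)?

For each vertex v, BFS finds the shortest path from v back to v.
The shortest such closed walk is log → codegen → log, length 2.

2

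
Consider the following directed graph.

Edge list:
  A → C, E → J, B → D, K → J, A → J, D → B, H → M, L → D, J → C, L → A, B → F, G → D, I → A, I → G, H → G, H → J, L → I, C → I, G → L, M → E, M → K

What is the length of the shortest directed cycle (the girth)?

For each vertex v, BFS finds the shortest path from v back to v.
The shortest such closed walk is D → B → D, length 2.

2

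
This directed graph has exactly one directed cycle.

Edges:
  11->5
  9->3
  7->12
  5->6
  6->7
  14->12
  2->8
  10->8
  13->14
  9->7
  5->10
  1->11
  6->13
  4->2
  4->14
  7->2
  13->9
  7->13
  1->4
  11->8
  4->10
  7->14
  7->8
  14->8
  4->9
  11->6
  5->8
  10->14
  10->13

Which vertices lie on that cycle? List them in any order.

7, 9, 13

DFS with gray/black marking from 9:
9 gray
  3 gray
  3 black
  7 gray
    14 gray
      8 gray
      8 black
      12 gray
      12 black
    14 black
    2 gray
      2→8: 8 black — skip
    2 black
    7→12: 12 black — skip
    13 gray
      13→14: 14 black — skip
      13→9: 9 is gray → back edge
Back edge closes the cycle 9 → 7 → 13 → 9; its vertices are {7, 9, 13}.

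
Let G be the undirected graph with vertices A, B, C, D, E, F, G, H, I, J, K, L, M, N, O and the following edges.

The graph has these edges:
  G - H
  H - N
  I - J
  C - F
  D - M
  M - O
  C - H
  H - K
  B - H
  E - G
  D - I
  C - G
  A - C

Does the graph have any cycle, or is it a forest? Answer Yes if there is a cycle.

Yes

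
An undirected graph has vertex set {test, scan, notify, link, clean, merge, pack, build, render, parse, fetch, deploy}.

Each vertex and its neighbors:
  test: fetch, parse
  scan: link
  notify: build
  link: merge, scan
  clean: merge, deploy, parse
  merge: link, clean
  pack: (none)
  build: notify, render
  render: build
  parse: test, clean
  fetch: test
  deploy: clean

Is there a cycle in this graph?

No

DFS, tracking each vertex's parent; an edge to a visited non-parent vertex closes a cycle.
Start from merge:
visit merge (parent –)
  visit link (parent merge)
    link–merge: parent, skip
    visit scan (parent link)
      scan–link: parent, skip
  visit clean (parent merge)
    clean–merge: parent, skip
    visit deploy (parent clean)
      deploy–clean: parent, skip
    visit parse (parent clean)
      visit test (parent parse)
        visit fetch (parent test)
          fetch–test: parent, skip
        test–parse: parent, skip
      parse–clean: parent, skip
visit notify (parent –)
  visit build (parent notify)
    build–notify: parent, skip
    visit render (parent build)
      render–build: parent, skip
visit pack (parent –)
No non-parent visited neighbor found — the graph is a forest.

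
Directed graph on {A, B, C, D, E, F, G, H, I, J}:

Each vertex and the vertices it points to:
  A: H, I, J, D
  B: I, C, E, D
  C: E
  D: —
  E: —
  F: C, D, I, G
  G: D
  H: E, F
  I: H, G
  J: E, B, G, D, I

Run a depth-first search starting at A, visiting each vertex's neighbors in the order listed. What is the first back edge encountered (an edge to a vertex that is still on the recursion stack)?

DFS from A (visiting each vertex's neighbors in the order listed); mark gray on enter, black on exit:
A gray
  H gray
    E gray
    E black
    F gray
      C gray
        C→E: E black — skip
      C black
      D gray
      D black
      I gray
        I→H: H is gray → back edge
First back edge: I → H.

I->H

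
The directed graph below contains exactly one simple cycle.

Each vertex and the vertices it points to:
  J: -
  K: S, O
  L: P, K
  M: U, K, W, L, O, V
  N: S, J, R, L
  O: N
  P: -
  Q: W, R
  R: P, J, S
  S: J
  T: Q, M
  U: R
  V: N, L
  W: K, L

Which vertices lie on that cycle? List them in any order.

DFS with gray/black marking from L:
L gray
  P gray
  P black
  K gray
    S gray
      J gray
      J black
    S black
    O gray
      N gray
        N→S: S black — skip
        N→J: J black — skip
        R gray
          R→P: P black — skip
          R→J: J black — skip
          R→S: S black — skip
        R black
        N→L: L is gray → back edge
Back edge closes the cycle L → K → O → N → L; its vertices are {K, L, N, O}.

K, L, N, O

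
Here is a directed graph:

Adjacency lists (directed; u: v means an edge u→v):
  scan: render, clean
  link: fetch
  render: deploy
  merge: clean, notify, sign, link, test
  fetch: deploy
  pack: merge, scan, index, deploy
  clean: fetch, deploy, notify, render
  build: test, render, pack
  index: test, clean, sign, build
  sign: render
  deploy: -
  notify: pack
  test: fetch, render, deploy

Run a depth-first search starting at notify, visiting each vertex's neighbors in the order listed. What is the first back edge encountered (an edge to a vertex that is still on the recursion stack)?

DFS from notify (visiting each vertex's neighbors in the order listed); mark gray on enter, black on exit:
notify gray
  pack gray
    merge gray
      clean gray
        fetch gray
          deploy gray
          deploy black
        fetch black
        clean→deploy: deploy black — skip
        clean→notify: notify is gray → back edge
First back edge: clean → notify.

clean→notify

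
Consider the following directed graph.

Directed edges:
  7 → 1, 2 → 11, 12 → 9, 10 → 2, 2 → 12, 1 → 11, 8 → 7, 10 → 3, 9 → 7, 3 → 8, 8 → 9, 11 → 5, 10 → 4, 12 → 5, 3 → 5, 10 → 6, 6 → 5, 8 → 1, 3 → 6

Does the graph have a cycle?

No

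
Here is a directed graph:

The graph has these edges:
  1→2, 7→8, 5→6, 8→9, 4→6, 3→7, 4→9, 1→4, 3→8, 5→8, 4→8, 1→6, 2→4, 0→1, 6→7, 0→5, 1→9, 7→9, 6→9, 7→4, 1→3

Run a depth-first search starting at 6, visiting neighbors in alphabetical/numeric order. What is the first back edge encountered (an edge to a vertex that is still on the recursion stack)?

4->6

DFS from 6 (visiting neighbors in alphabetical/numeric order); mark gray on enter, black on exit:
6 gray
  7 gray
    4 gray
      4→6: 6 is gray → back edge
First back edge: 4 → 6.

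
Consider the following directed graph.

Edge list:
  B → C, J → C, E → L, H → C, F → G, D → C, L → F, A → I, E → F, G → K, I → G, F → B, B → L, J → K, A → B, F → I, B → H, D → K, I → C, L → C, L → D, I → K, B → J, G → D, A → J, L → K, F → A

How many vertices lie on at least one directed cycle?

A vertex is on a directed cycle iff it belongs to a strongly connected component of size ≥ 2 (or has a self-loop).
The vertices on cycles are {A, B, F, L} — 4 in total.

4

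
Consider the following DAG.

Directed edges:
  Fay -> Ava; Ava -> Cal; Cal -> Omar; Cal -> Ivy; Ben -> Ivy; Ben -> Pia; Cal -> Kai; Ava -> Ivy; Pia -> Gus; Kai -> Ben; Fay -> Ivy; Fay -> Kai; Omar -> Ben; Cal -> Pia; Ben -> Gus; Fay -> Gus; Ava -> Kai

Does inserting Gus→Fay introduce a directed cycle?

Yes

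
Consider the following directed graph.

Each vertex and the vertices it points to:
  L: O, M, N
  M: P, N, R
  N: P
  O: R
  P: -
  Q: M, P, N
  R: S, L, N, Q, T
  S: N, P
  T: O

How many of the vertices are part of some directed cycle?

A vertex is on a directed cycle iff it belongs to a strongly connected component of size ≥ 2 (or has a self-loop).
The vertices on cycles are {L, M, O, Q, R, T} — 6 in total.

6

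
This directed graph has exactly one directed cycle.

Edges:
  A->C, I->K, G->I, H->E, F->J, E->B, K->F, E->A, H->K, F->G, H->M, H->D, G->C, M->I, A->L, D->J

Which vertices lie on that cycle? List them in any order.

DFS with gray/black marking from K:
K gray
  F gray
    G gray
      C gray
      C black
      I gray
        I→K: K is gray → back edge
Back edge closes the cycle K → F → G → I → K; its vertices are {F, G, I, K}.

F, G, I, K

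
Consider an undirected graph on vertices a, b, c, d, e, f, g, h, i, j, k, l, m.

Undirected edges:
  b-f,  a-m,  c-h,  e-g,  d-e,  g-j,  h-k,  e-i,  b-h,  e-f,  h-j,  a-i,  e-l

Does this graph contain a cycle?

Yes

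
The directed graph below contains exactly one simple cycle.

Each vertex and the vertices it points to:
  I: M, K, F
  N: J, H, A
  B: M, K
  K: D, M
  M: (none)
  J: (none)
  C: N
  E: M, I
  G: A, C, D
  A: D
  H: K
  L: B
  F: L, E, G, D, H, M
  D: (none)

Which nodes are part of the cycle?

E, F, I

DFS with gray/black marking from F:
F gray
  L gray
    B gray
      M gray
      M black
      K gray
        D gray
        D black
        K→M: M black — skip
      K black
    B black
  L black
  E gray
    E→M: M black — skip
    I gray
      I→M: M black — skip
      I→K: K black — skip
      I→F: F is gray → back edge
Back edge closes the cycle F → E → I → F; its vertices are {E, F, I}.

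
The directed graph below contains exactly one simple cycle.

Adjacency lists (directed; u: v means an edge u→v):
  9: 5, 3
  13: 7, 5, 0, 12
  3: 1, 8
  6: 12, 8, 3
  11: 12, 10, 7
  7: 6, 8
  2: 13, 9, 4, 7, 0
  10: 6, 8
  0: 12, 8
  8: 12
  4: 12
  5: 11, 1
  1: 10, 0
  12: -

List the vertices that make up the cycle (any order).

1, 3, 6, 10

DFS with gray/black marking from 3:
3 gray
  1 gray
    10 gray
      6 gray
        12 gray
        12 black
        8 gray
          8→12: 12 black — skip
        8 black
        6→3: 3 is gray → back edge
Back edge closes the cycle 3 → 1 → 10 → 6 → 3; its vertices are {1, 3, 6, 10}.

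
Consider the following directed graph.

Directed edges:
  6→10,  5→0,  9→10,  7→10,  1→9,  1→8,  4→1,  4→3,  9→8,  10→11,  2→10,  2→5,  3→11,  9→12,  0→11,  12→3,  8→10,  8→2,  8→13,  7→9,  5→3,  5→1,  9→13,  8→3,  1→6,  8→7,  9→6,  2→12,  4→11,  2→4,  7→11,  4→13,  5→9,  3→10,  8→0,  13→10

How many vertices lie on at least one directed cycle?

7

A vertex is on a directed cycle iff it belongs to a strongly connected component of size ≥ 2 (or has a self-loop).
The vertices on cycles are {1, 2, 4, 5, 7, 8, 9} — 7 in total.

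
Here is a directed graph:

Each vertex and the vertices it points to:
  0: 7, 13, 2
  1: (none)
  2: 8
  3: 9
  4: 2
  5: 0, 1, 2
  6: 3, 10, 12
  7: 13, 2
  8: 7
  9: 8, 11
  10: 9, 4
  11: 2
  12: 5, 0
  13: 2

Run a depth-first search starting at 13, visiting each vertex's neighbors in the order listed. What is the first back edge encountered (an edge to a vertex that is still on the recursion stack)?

7→13

DFS from 13 (visiting each vertex's neighbors in the order listed); mark gray on enter, black on exit:
13 gray
  2 gray
    8 gray
      7 gray
        7→13: 13 is gray → back edge
First back edge: 7 → 13.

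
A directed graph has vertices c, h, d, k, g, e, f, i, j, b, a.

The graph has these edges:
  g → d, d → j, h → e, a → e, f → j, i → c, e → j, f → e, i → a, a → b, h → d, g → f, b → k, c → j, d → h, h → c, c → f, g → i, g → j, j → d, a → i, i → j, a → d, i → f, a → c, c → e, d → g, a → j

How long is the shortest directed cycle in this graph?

2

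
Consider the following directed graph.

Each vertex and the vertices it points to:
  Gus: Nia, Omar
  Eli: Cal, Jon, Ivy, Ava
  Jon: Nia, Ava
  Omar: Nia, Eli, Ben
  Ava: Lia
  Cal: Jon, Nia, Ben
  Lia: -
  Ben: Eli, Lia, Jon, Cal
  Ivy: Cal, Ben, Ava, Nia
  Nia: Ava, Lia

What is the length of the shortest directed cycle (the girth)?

For each vertex v, BFS finds the shortest path from v back to v.
The shortest such closed walk is Ben → Cal → Ben, length 2.

2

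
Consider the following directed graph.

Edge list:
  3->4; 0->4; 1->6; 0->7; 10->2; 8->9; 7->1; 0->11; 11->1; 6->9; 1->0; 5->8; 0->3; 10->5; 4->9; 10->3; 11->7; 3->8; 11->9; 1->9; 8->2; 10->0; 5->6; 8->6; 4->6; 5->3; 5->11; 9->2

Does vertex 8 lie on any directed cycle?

8 lies on a cycle iff there is a path from 8 back to itself.
Exploring from 8, it never reaches itself; equivalently, its strongly connected component is a singleton.

No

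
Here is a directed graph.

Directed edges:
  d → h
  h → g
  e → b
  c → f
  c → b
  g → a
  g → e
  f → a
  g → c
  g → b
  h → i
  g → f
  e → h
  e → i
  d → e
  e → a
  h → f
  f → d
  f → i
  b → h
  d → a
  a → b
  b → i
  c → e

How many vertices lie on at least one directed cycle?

A vertex is on a directed cycle iff it belongs to a strongly connected component of size ≥ 2 (or has a self-loop).
The vertices on cycles are {a, b, c, d, e, f, g, h} — 8 in total.

8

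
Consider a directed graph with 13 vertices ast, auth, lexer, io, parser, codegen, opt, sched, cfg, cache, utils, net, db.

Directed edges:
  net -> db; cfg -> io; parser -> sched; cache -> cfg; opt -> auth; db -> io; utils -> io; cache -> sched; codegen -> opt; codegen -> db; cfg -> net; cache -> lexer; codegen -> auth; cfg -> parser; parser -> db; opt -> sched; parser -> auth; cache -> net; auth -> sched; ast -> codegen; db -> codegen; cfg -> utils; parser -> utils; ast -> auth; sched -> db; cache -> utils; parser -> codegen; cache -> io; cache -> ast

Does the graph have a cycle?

DFS with white/gray/black marking, starting from sched:
sched gray
  db gray
    codegen gray
      opt gray
        auth gray
          auth→sched: sched is gray → back edge
Back edge found, so a cycle exists: sched → db → codegen → opt → auth → sched.

Yes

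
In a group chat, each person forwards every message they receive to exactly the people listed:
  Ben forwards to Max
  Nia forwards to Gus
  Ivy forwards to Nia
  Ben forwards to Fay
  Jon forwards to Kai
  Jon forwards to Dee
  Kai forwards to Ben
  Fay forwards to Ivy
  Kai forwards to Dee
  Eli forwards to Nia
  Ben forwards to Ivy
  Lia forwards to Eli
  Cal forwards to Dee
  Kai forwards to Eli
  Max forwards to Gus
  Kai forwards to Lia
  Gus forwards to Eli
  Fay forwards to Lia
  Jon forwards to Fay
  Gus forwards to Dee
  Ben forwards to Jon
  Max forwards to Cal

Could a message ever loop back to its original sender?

Yes

DFS with white/gray/black marking, starting from Eli:
Eli gray
  Nia gray
    Gus gray
      Gus→Eli: Eli is gray → back edge
Back edge found, so a cycle exists: Eli → Nia → Gus → Eli.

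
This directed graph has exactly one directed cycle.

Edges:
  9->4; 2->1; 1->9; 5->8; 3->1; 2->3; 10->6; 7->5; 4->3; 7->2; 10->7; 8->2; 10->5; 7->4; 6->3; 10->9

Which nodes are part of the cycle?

DFS with gray/black marking from 9:
9 gray
  4 gray
    3 gray
      1 gray
        1→9: 9 is gray → back edge
Back edge closes the cycle 9 → 4 → 3 → 1 → 9; its vertices are {1, 3, 4, 9}.

1, 3, 4, 9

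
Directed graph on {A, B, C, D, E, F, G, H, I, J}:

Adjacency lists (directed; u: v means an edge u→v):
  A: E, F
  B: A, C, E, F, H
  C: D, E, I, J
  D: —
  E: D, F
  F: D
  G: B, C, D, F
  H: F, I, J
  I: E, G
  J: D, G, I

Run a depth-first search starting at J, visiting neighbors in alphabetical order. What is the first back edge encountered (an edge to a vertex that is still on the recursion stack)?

DFS from J (visiting neighbors in alphabetical order); mark gray on enter, black on exit:
J gray
  D gray
  D black
  G gray
    B gray
      A gray
        E gray
          E→D: D black — skip
          F gray
            F→D: D black — skip
          F black
        E black
        A→F: F black — skip
      A black
      C gray
        C→D: D black — skip
        C→E: E black — skip
        I gray
          I→E: E black — skip
          I→G: G is gray → back edge
First back edge: I → G.

I→G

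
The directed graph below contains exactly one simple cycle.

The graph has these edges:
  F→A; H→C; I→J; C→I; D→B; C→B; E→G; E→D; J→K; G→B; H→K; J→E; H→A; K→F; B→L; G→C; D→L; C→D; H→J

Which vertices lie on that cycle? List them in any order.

C, E, G, I, J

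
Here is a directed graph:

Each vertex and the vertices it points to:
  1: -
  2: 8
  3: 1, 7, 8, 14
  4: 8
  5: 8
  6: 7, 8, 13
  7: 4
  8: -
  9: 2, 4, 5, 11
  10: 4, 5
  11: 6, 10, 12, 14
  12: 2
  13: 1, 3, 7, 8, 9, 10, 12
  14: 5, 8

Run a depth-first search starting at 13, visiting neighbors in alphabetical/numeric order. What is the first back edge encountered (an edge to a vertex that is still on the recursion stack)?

6->13

DFS from 13 (visiting neighbors in alphabetical/numeric order); mark gray on enter, black on exit:
13 gray
  1 gray
  1 black
  3 gray
    3→1: 1 black — skip
    7 gray
      4 gray
        8 gray
        8 black
      4 black
    7 black
    3→8: 8 black — skip
    14 gray
      5 gray
        5→8: 8 black — skip
      5 black
      14→8: 8 black — skip
    14 black
  3 black
  13→7: 7 black — skip
  13→8: 8 black — skip
  9 gray
    2 gray
      2→8: 8 black — skip
    2 black
    9→4: 4 black — skip
    9→5: 5 black — skip
    11 gray
      6 gray
        6→7: 7 black — skip
        6→8: 8 black — skip
        6→13: 13 is gray → back edge
First back edge: 6 → 13.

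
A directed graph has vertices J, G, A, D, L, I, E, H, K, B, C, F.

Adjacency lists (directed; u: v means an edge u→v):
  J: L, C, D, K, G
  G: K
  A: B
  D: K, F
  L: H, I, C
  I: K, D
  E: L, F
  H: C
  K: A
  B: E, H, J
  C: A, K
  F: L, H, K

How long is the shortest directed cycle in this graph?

For each vertex v, BFS finds the shortest path from v back to v.
The shortest such closed walk is B → H → C → A → B, length 4.

4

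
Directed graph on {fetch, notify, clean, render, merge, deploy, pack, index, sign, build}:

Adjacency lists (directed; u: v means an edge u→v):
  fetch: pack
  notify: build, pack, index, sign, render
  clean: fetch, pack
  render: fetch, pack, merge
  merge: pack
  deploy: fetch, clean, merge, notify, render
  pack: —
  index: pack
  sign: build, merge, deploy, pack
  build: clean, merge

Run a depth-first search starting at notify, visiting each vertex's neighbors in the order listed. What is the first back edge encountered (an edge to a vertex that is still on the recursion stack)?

deploy→notify

DFS from notify (visiting each vertex's neighbors in the order listed); mark gray on enter, black on exit:
notify gray
  build gray
    clean gray
      fetch gray
        pack gray
        pack black
      fetch black
      clean→pack: pack black — skip
    clean black
    merge gray
      merge→pack: pack black — skip
    merge black
  build black
  notify→pack: pack black — skip
  index gray
    index→pack: pack black — skip
  index black
  sign gray
    sign→build: build black — skip
    sign→merge: merge black — skip
    deploy gray
      deploy→fetch: fetch black — skip
      deploy→clean: clean black — skip
      deploy→merge: merge black — skip
      deploy→notify: notify is gray → back edge
First back edge: deploy → notify.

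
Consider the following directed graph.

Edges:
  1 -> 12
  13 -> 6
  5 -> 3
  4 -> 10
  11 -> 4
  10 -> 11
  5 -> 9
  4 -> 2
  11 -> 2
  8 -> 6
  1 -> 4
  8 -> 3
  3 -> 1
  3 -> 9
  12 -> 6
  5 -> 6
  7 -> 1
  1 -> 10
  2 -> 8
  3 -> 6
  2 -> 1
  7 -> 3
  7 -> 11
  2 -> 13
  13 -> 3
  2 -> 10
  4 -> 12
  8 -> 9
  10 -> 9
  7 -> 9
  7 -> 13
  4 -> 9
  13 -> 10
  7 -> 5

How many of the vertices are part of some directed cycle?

8

A vertex is on a directed cycle iff it belongs to a strongly connected component of size ≥ 2 (or has a self-loop).
The vertices on cycles are {1, 2, 3, 4, 8, 10, 11, 13} — 8 in total.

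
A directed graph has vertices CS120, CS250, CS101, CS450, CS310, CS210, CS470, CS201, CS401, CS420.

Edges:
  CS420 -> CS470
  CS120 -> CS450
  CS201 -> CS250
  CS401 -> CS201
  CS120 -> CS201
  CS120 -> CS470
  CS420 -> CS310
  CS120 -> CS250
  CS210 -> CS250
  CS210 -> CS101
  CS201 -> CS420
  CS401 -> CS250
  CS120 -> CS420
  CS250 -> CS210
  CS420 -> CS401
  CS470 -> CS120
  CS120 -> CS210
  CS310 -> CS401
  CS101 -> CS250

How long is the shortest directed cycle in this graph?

For each vertex v, BFS finds the shortest path from v back to v.
The shortest such closed walk is CS120 → CS470 → CS120, length 2.

2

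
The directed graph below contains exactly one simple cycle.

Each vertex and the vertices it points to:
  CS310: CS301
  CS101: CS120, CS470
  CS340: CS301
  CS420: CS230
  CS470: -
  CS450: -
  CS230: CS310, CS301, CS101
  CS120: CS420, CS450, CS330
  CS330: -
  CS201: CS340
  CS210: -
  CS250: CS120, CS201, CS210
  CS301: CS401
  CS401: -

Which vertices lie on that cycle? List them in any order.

CS101, CS120, CS230, CS420

DFS with gray/black marking from CS120:
CS120 gray
  CS420 gray
    CS230 gray
      CS310 gray
        CS301 gray
          CS401 gray
          CS401 black
        CS301 black
      CS310 black
      CS230→CS301: CS301 black — skip
      CS101 gray
        CS101→CS120: CS120 is gray → back edge
Back edge closes the cycle CS120 → CS420 → CS230 → CS101 → CS120; its vertices are {CS101, CS120, CS230, CS420}.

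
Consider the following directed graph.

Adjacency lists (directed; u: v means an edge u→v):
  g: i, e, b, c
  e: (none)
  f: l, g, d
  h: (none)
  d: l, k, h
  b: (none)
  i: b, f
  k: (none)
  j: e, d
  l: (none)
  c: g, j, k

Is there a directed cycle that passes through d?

d lies on a cycle iff there is a path from d back to itself.
Exploring from d, it never reaches itself; equivalently, its strongly connected component is a singleton.

No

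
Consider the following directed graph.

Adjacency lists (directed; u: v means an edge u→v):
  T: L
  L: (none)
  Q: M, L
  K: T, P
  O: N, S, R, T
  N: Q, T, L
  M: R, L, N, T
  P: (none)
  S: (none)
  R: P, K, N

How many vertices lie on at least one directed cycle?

4

A vertex is on a directed cycle iff it belongs to a strongly connected component of size ≥ 2 (or has a self-loop).
The vertices on cycles are {M, N, Q, R} — 4 in total.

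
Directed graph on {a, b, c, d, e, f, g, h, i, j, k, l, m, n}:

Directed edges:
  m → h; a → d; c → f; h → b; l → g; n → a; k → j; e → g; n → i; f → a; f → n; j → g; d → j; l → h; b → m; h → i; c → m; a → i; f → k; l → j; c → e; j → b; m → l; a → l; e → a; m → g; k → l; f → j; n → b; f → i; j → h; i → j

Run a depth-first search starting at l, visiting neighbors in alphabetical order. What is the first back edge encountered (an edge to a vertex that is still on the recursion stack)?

DFS from l (visiting neighbors in alphabetical order); mark gray on enter, black on exit:
l gray
  g gray
  g black
  h gray
    b gray
      m gray
        m→g: g black — skip
        m→h: h is gray → back edge
First back edge: m → h.

m->h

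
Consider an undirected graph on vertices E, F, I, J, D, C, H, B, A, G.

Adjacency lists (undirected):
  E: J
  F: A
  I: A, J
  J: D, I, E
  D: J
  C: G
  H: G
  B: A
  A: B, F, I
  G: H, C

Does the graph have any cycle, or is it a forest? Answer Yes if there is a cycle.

DFS, tracking each vertex's parent; an edge to a visited non-parent vertex closes a cycle.
Start from D:
visit D (parent –)
  visit J (parent D)
    J–D: parent, skip
    visit I (parent J)
      visit A (parent I)
        visit B (parent A)
          B–A: parent, skip
        visit F (parent A)
          F–A: parent, skip
        A–I: parent, skip
      I–J: parent, skip
    visit E (parent J)
      E–J: parent, skip
visit C (parent –)
  visit G (parent C)
    visit H (parent G)
      H–G: parent, skip
    G–C: parent, skip
No non-parent visited neighbor found — the graph is a forest.

No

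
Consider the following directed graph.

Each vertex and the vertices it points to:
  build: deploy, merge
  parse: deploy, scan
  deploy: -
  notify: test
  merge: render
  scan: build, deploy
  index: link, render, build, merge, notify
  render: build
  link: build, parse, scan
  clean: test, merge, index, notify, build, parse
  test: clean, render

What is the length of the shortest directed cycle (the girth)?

2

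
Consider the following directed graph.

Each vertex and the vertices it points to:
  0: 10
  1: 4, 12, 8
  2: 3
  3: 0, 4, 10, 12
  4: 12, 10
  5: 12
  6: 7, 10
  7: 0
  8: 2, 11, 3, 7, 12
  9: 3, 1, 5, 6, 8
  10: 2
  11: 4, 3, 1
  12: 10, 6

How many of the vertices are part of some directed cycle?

11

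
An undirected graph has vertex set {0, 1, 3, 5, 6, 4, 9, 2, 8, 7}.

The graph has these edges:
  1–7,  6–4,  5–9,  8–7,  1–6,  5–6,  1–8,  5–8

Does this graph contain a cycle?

Yes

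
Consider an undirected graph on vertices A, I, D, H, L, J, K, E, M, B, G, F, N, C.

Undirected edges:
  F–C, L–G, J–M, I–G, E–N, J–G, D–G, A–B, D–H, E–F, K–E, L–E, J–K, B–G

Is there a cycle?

DFS, tracking each vertex's parent; an edge to a visited non-parent vertex closes a cycle.
Start from B:
visit B (parent –)
  visit A (parent B)
    A–B: parent, skip
  visit G (parent B)
    G–B: parent, skip
    visit D (parent G)
      visit H (parent D)
        H–D: parent, skip
      D–G: parent, skip
    visit I (parent G)
      I–G: parent, skip
    visit L (parent G)
      visit E (parent L)
        E–L: parent, skip
        visit K (parent E)
          visit J (parent K)
            J–K: parent, skip
            J–G: G visited and ≠ parent → cycle
Cycle: G – L – E – K – J – G.

Yes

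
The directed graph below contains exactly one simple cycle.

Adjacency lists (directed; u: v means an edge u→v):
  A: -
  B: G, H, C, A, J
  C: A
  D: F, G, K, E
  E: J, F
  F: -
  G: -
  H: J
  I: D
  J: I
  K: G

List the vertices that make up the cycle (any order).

D, E, I, J

DFS with gray/black marking from J:
J gray
  I gray
    D gray
      F gray
      F black
      G gray
      G black
      K gray
        K→G: G black — skip
      K black
      E gray
        E→J: J is gray → back edge
Back edge closes the cycle J → I → D → E → J; its vertices are {D, E, I, J}.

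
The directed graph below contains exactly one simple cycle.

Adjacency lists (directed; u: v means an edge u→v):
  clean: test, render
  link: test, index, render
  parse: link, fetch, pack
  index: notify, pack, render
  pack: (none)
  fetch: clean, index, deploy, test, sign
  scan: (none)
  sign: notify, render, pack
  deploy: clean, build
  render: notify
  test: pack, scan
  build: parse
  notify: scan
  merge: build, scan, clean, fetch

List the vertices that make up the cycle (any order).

DFS with gray/black marking from fetch:
fetch gray
  clean gray
    test gray
      pack gray
      pack black
      scan gray
      scan black
    test black
    render gray
      notify gray
        notify→scan: scan black — skip
      notify black
    render black
  clean black
  index gray
    index→notify: notify black — skip
    index→pack: pack black — skip
    index→render: render black — skip
  index black
  deploy gray
    deploy→clean: clean black — skip
    build gray
      parse gray
        link gray
          link→test: test black — skip
          link→index: index black — skip
          link→render: render black — skip
        link black
        parse→fetch: fetch is gray → back edge
Back edge closes the cycle fetch → deploy → build → parse → fetch; its vertices are {build, fetch, parse, deploy}.

build, fetch, parse, deploy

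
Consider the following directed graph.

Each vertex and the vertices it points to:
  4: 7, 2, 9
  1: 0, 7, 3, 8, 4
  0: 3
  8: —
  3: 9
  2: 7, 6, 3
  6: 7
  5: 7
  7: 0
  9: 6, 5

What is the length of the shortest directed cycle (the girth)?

5

For each vertex v, BFS finds the shortest path from v back to v.
The shortest such closed walk is 9 → 6 → 7 → 0 → 3 → 9, length 5.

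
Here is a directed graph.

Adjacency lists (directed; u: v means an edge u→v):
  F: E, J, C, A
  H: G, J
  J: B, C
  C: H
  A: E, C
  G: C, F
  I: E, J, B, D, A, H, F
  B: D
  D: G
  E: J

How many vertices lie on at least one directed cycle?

9

A vertex is on a directed cycle iff it belongs to a strongly connected component of size ≥ 2 (or has a self-loop).
The vertices on cycles are {A, B, C, D, E, F, G, H, J} — 9 in total.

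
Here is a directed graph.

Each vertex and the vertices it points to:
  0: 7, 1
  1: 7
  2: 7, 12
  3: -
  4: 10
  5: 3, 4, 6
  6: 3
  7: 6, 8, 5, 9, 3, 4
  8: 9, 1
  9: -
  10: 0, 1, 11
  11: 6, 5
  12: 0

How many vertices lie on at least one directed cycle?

A vertex is on a directed cycle iff it belongs to a strongly connected component of size ≥ 2 (or has a self-loop).
The vertices on cycles are {0, 1, 4, 5, 7, 8, 10, 11} — 8 in total.

8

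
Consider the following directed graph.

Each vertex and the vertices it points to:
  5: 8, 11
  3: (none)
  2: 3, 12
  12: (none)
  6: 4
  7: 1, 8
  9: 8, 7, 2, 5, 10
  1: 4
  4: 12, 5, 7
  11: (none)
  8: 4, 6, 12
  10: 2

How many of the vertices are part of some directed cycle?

A vertex is on a directed cycle iff it belongs to a strongly connected component of size ≥ 2 (or has a self-loop).
The vertices on cycles are {1, 4, 5, 6, 7, 8} — 6 in total.

6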